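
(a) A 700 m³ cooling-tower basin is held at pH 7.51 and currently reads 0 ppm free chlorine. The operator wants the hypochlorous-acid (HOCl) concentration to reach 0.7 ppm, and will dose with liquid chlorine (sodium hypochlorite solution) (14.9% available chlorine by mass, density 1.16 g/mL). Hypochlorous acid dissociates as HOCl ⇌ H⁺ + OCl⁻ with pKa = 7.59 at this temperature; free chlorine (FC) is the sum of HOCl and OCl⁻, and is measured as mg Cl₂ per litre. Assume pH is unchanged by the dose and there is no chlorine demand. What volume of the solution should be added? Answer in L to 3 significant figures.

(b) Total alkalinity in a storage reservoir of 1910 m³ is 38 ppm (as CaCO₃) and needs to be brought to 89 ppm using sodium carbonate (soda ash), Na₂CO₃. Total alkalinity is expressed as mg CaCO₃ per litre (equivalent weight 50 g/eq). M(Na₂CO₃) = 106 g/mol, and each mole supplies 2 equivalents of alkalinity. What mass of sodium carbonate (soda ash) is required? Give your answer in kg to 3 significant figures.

(a) 5.19 L; (b) 103 kg

(a) Volume: 700 m³ = 700,000 L.
(a) [OCl⁻]/[HOCl] = 10^(pH − pKa) = 10^(7.51 − 7.59) = 0.8318; fraction as HOCl = 1/(1 + 0.8318) = 0.5459.
(a) Free chlorine required for 0.7 ppm HOCl: 0.7 / 0.5459 = 1.282 ppm.
(a) FC to add: 1.282 − 0 = 1.282 mg/L as Cl₂.
(a) Cl₂ equivalent: 1.282 mg/L × 700,000 L = 897.6 g.
(a) Product at 14.9% available Cl: 897.6 / 0.149 = 6024 g.
(a) Volume: 6024 g ÷ 1.16 g/mL = 5193 mL.

(b) Volume: 1910 m³ = 1,910,000 L.
(b) Alkalinity to add: (89 − 38) = 51 mg/L as CaCO₃ × 1,910,000 L = 97,410 g as CaCO₃.
(b) Equivalents: 97,410 g ÷ 50 g/eq = 1948 eq.
(b) Each mole of Na₂CO₃ supplies 2 eq, so 1948 / 2 = 974.1 mol.
(b) Mass: 974.1 mol × 106 g/mol = 103,300 g.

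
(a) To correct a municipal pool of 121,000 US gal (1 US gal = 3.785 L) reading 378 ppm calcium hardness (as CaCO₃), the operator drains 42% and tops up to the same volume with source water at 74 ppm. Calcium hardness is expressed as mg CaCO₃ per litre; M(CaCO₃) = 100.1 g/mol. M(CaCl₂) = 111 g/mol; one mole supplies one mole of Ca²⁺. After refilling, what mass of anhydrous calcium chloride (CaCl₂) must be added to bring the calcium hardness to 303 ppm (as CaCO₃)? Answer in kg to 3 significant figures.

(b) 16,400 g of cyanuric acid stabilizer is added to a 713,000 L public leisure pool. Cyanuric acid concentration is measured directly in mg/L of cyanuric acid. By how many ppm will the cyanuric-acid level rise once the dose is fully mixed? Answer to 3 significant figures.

(a) 26.8 kg; (b) 23.0 ppm

(a) Volume: 121,000 US gal × 3.785 L/gal = 457,985 L.
(a) After draining 42% and refilling: 378 × 0.58 + 74 × 0.42 = 250.32 ppm.
(a) Deficit to target: 303 − 250.32 = 52.68 mg/L.
(a) As CaCO₃: 52.68 mg/L × 457,985 L = 24,130 g; ÷ 100.1 = 241 mol Ca²⁺.
(a) Mass: 241 × 111 = 26,750 g.

(b) Rise: 16,400 g / 713,000 L × 1000 = 23 mg/L.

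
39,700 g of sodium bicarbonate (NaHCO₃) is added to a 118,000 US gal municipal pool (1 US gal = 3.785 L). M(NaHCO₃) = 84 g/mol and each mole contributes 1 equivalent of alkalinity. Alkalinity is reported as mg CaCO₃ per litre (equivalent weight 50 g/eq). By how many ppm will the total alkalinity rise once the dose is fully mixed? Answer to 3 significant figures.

52.9 ppm

Volume: 118,000 US gal × 3.785 L/gal = 446,630 L.
Moles of NaHCO₃: 39,700 g ÷ 84 g/mol = 472.6 mol → 472.6 eq of alkalinity.
As CaCO₃: 472.6 eq × 50 g/eq = 23,630 g.
Rise: 23,630 g / 446,630 L × 1000 = 52.91 mg/L.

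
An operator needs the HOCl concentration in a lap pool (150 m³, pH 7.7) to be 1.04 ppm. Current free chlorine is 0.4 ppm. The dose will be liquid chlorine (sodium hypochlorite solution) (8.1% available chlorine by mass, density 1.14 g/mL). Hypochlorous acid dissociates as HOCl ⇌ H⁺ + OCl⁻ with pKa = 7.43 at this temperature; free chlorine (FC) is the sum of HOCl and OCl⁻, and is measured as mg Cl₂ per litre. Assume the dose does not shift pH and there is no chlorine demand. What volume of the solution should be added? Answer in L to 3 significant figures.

4.19 L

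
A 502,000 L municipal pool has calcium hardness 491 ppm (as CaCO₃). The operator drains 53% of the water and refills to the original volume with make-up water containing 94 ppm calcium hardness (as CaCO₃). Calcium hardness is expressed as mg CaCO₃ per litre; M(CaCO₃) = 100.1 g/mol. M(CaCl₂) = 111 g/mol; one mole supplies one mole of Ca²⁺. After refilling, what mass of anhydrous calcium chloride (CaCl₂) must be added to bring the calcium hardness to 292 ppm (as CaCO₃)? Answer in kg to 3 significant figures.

6.35 kg

After draining 53% and refilling: 491 × 0.47 + 94 × 0.53 = 280.59 ppm.
Deficit to target: 292 − 280.59 = 11.41 mg/L.
As CaCO₃: 11.41 mg/L × 502,000 L = 5728 g; ÷ 100.1 = 57.22 mol Ca²⁺.
Mass: 57.22 × 111 = 6352 g.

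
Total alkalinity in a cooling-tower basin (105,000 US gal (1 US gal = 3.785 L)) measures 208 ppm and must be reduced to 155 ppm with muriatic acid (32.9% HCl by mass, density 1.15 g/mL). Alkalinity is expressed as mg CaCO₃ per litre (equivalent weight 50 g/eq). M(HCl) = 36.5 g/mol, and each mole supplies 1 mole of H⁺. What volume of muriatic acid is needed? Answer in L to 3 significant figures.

Volume: 105,000 US gal × 3.785 L/gal = 397,425 L.
Alkalinity to neutralize: (208 − 155) = 53 mg/L as CaCO₃ × 397,425 L = 21,060 g as CaCO₃.
Equivalents of H⁺ required: 21,060 ÷ 50 g/eq = 421.3 eq = 421.3 mol HCl.
Mass of HCl: 421.3 × 36.5 = 15,380 g.
Mass of 32.9% solution: 15,380 / 0.329 = 46,740 g.
Volume: 46,740 g ÷ 1.15 g/mL = 40,640 mL.

40.6 L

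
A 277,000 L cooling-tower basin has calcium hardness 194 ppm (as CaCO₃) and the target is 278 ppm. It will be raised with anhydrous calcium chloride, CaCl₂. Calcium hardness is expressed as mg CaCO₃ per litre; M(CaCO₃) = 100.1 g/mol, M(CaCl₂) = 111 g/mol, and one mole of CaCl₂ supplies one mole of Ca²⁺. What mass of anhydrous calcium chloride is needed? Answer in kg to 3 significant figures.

Hardness to add: (278 − 194) = 84 mg/L as CaCO₃ × 277,000 L = 23,270 g as CaCO₃.
Moles of Ca²⁺ (1 mol Ca²⁺ ≡ 1 mol CaCO₃): 23,270 / 100.1 g/mol = 232.4 mol.
Mass of CaCl₂: 232.4 × 111 = 25,800 g.

25.8 kg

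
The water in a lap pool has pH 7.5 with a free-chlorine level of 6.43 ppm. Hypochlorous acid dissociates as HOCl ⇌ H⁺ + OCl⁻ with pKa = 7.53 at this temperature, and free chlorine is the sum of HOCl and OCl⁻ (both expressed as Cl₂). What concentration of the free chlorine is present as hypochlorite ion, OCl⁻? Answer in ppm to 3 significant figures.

[OCl⁻]/[HOCl] = 10^(pH − pKa) = 10^(7.5 − 7.53) = 10^-0.03 = 0.9333.
Fraction as HOCl = 1 / (1 + 0.9333) = 0.5173.
OCl⁻ = (1 − 0.5173) × 6.43 ppm = 3.104 ppm.

3.10 ppm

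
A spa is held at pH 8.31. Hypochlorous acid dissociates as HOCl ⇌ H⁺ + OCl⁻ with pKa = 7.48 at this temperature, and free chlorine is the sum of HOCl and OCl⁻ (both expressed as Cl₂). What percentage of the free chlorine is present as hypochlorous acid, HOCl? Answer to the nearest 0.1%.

[OCl⁻]/[HOCl] = 10^(pH − pKa) = 10^(8.31 − 7.48) = 10^0.83 = 6.761.
Fraction as HOCl = 1 / (1 + 6.761) = 0.1289.

12.9%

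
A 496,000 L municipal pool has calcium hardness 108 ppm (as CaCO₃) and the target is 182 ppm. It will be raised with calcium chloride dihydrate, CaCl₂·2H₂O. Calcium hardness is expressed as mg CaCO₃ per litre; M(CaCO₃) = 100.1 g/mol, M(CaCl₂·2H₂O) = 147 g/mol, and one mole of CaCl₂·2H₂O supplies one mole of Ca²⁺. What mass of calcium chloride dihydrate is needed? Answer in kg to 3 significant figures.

53.9 kg

Hardness to add: (182 − 108) = 74 mg/L as CaCO₃ × 496,000 L = 36,700 g as CaCO₃.
Moles of Ca²⁺ (1 mol Ca²⁺ ≡ 1 mol CaCO₃): 36,700 / 100.1 g/mol = 366.7 mol.
Mass of CaCl₂·2H₂O: 366.7 × 147 = 53,900 g.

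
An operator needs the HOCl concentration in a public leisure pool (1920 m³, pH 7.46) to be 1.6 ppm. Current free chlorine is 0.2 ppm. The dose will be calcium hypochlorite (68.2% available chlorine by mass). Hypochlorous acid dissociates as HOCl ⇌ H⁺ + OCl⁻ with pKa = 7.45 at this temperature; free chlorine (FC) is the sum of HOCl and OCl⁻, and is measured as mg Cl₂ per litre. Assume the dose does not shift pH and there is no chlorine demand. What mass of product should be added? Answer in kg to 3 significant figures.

8.55 kg

Volume: 1920 m³ = 1,920,000 L.
[OCl⁻]/[HOCl] = 10^(pH − pKa) = 10^(7.46 − 7.45) = 1.023; fraction as HOCl = 1/(1 + 1.023) = 0.4942.
Free chlorine required for 1.6 ppm HOCl: 1.6 / 0.4942 = 3.237 ppm.
FC to add: 3.237 − 0.2 = 3.037 mg/L as Cl₂.
Cl₂ equivalent: 3.037 mg/L × 1,920,000 L = 5832 g.
Product at 68.2% available Cl: 5832 / 0.682 = 8551 g.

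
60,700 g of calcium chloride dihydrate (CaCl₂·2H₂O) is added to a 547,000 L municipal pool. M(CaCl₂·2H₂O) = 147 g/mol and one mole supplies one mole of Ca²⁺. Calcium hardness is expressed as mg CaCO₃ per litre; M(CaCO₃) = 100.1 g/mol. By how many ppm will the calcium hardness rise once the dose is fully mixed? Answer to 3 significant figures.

Moles of Ca²⁺: 60,700 g ÷ 147 g/mol = 412.9 mol.
As CaCO₃: 412.9 mol × 100.1 g/mol = 41,330 g.
Rise: 41,330 g / 547,000 L × 1000 = 75.56 mg/L.

75.6 ppm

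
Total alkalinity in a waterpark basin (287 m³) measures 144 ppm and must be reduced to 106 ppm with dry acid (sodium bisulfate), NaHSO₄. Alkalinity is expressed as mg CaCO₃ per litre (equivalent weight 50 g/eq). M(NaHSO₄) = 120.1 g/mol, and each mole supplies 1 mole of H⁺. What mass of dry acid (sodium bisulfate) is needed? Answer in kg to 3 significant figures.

Volume: 287 m³ = 287,000 L.
Alkalinity to neutralize: (144 − 106) = 38 mg/L as CaCO₃ × 287,000 L = 10,910 g as CaCO₃.
Equivalents of H⁺ required: 10,910 ÷ 50 g/eq = 218.1 eq = 218.1 mol NaHSO₄.
Mass of NaHSO₄: 218.1 × 120.1 = 26,200 g.

26.2 kg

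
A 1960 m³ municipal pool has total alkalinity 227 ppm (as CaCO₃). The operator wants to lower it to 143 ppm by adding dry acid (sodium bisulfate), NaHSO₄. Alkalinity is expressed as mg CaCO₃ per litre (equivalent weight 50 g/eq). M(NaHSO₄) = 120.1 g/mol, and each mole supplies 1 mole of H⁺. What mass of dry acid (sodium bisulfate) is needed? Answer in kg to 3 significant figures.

Volume: 1960 m³ = 1,960,000 L.
Alkalinity to neutralize: (227 − 143) = 84 mg/L as CaCO₃ × 1,960,000 L = 164,600 g as CaCO₃.
Equivalents of H⁺ required: 164,600 ÷ 50 g/eq = 3293 eq = 3293 mol NaHSO₄.
Mass of NaHSO₄: 3293 × 120.1 = 395,500 g.

395 kg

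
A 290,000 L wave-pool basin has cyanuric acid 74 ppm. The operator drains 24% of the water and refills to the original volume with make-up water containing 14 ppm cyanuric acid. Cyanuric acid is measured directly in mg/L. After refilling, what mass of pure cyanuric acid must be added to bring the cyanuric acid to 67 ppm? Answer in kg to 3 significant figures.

After draining 24% and refilling: 74 × 0.76 + 14 × 0.24 = 59.6 ppm.
Deficit to target: 67 − 59.6 = 7.4 mg/L.
Mass: 7.4 mg/L × 290,000 L = 2146 g cyanuric acid.

2.15 kg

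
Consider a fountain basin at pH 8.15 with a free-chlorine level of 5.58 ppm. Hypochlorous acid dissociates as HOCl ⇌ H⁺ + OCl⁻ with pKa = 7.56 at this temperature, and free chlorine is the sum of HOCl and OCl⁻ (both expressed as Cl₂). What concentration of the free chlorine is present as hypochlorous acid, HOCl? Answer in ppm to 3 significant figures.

[OCl⁻]/[HOCl] = 10^(pH − pKa) = 10^(8.15 − 7.56) = 10^0.59 = 3.89.
Fraction as HOCl = 1 / (1 + 3.89) = 0.2045.
HOCl = 0.2045 × 5.58 ppm = 1.141 ppm.

1.14 ppm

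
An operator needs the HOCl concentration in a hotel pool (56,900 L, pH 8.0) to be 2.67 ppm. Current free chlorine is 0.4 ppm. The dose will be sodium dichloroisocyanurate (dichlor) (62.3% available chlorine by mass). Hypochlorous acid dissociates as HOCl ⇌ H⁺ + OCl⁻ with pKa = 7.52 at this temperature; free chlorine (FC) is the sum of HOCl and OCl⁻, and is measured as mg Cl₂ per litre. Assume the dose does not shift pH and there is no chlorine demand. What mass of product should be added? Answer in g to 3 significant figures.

944 g

[OCl⁻]/[HOCl] = 10^(pH − pKa) = 10^(8.0 − 7.52) = 3.02; fraction as HOCl = 1/(1 + 3.02) = 0.2488.
Free chlorine required for 2.67 ppm HOCl: 2.67 / 0.2488 = 10.73 ppm.
FC to add: 10.73 − 0.4 = 10.33 mg/L as Cl₂.
Cl₂ equivalent: 10.33 mg/L × 56,900 L = 588 g.
Product at 62.3% available Cl: 588 / 0.623 = 943.8 g.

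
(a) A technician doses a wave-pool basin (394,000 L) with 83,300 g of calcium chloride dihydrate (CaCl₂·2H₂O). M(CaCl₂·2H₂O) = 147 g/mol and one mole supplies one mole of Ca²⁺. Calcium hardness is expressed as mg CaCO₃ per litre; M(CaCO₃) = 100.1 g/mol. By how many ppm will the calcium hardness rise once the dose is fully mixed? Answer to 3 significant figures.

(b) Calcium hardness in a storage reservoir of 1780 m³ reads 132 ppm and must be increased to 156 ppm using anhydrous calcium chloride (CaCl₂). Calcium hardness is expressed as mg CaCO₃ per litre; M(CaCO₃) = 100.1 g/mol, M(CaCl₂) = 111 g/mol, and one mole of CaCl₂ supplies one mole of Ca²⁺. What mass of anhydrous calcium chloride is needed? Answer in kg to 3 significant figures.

(a) 144 ppm; (b) 47.4 kg

(a) Moles of Ca²⁺: 83,300 g ÷ 147 g/mol = 566.7 mol.
(a) As CaCO₃: 566.7 mol × 100.1 g/mol = 56,720 g.
(a) Rise: 56,720 g / 394,000 L × 1000 = 144 mg/L.

(b) Volume: 1780 m³ = 1,780,000 L.
(b) Hardness to add: (156 − 132) = 24 mg/L as CaCO₃ × 1,780,000 L = 42,720 g as CaCO₃.
(b) Moles of Ca²⁺ (1 mol Ca²⁺ ≡ 1 mol CaCO₃): 42,720 / 100.1 g/mol = 426.8 mol.
(b) Mass of CaCl₂: 426.8 × 111 = 47,370 g.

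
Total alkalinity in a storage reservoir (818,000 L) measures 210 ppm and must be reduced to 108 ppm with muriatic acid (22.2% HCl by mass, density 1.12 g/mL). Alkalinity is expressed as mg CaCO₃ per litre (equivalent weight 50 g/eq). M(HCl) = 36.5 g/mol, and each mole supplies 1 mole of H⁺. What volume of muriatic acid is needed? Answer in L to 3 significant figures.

Alkalinity to neutralize: (210 − 108) = 102 mg/L as CaCO₃ × 818,000 L = 83,440 g as CaCO₃.
Equivalents of H⁺ required: 83,440 ÷ 50 g/eq = 1669 eq = 1669 mol HCl.
Mass of HCl: 1669 × 36.5 = 60,910 g.
Mass of 22.2% solution: 60,910 / 0.222 = 274,400 g.
Volume: 274,400 g ÷ 1.12 g/mL = 245,000 mL.

245 L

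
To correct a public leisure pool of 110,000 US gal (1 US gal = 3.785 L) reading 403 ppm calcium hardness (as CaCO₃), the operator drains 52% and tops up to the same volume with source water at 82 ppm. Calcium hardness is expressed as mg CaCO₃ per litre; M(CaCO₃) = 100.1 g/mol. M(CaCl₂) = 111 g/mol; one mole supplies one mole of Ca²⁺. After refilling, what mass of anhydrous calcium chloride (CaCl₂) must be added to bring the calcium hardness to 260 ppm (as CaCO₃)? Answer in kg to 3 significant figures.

11.0 kg

Volume: 110,000 US gal × 3.785 L/gal = 416,350 L.
After draining 52% and refilling: 403 × 0.48 + 82 × 0.52 = 236.08 ppm.
Deficit to target: 260 − 236.08 = 23.92 mg/L.
As CaCO₃: 23.92 mg/L × 416,350 L = 9959 g; ÷ 100.1 = 99.49 mol Ca²⁺.
Mass: 99.49 × 111 = 11,040 g.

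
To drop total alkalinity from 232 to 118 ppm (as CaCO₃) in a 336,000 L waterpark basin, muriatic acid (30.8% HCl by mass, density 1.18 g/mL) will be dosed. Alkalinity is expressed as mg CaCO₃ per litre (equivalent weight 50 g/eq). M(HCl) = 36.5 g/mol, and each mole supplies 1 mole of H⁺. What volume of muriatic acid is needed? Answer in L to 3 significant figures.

Alkalinity to neutralize: (232 − 118) = 114 mg/L as CaCO₃ × 336,000 L = 38,300 g as CaCO₃.
Equivalents of H⁺ required: 38,300 ÷ 50 g/eq = 766.1 eq = 766.1 mol HCl.
Mass of HCl: 766.1 × 36.5 = 27,960 g.
Mass of 30.8% solution: 27,960 / 0.308 = 90,790 g.
Volume: 90,790 g ÷ 1.18 g/mL = 76,940 mL.

76.9 L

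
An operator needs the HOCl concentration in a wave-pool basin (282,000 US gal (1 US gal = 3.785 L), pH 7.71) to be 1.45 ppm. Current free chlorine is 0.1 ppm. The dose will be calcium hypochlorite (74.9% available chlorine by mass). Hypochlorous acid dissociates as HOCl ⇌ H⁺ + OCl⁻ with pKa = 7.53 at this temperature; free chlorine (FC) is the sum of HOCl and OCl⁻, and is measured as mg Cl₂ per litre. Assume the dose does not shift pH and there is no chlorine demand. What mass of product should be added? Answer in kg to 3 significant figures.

5.05 kg

Volume: 282,000 US gal × 3.785 L/gal = 1,067,370 L.
[OCl⁻]/[HOCl] = 10^(pH − pKa) = 10^(7.71 − 7.53) = 1.514; fraction as HOCl = 1/(1 + 1.514) = 0.3978.
Free chlorine required for 1.45 ppm HOCl: 1.45 / 0.3978 = 3.645 ppm.
FC to add: 3.645 − 0.1 = 3.545 mg/L as Cl₂.
Cl₂ equivalent: 3.545 mg/L × 1,067,370 L = 3783 g.
Product at 74.9% available Cl: 3783 / 0.749 = 5051 g.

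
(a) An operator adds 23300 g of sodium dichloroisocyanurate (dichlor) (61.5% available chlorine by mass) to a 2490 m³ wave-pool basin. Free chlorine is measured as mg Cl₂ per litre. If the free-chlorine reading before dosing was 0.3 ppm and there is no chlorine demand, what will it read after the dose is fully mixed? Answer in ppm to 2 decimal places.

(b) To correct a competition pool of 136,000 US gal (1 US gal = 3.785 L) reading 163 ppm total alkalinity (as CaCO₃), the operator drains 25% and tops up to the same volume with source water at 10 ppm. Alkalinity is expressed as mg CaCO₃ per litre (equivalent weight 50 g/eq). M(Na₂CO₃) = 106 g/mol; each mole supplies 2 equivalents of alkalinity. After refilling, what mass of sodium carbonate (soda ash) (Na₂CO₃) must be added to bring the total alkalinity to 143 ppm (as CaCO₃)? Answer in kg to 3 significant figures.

(a) Volume: 2490 m³ = 2,490,000 L.
(a) Available chlorine delivered: 23,300 g × 0.615 = 14,330 g as Cl₂.
(a) Concentration rise: 14,330 g / 2,490,000 L = 5.755 mg/L = 5.75 ppm.
(a) Final FC: 0.3 + 5.75 = 6.05 ppm.

(b) Volume: 136,000 US gal × 3.785 L/gal = 514,760 L.
(b) After draining 25% and refilling: 163 × 0.75 + 10 × 0.25 = 124.75 ppm.
(b) Deficit to target: 143 − 124.75 = 18.25 mg/L.
(b) As CaCO₃: 18.25 mg/L × 514,760 L = 9394 g; ÷ 50 g/eq ÷ 2 = 93.94 mol Na₂CO₃.
(b) Mass: 93.94 × 106 = 9958 g.

(a) 6.05 ppm; (b) 9.96 kg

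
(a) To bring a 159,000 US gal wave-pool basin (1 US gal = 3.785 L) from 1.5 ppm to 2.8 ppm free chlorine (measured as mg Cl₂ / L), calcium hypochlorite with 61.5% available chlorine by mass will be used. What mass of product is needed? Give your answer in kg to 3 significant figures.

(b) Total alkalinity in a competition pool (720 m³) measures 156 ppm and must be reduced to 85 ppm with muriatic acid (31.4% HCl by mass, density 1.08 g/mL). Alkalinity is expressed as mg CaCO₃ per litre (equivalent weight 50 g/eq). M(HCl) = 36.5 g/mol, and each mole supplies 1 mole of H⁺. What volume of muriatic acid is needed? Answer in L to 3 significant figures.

(a) 1.27 kg; (b) 110 L

(a) Volume: 159,000 US gal × 3.785 L/gal = 601,815 L.
(a) Chlorine deficit: 2.8 − 1.5 = 1.3 ppm = 1.3 mg/L as Cl₂.
(a) Cl₂ equivalent needed: 1.3 mg/L × 601,815 L = 782,400 mg = 782.4 g.
(a) Product at 61.5% available chlorine: 782.4 / 0.615 = 1272 g.

(b) Volume: 720 m³ = 720,000 L.
(b) Alkalinity to neutralize: (156 − 85) = 71 mg/L as CaCO₃ × 720,000 L = 51,120 g as CaCO₃.
(b) Equivalents of H⁺ required: 51,120 ÷ 50 g/eq = 1022 eq = 1022 mol HCl.
(b) Mass of HCl: 1022 × 36.5 = 37,320 g.
(b) Mass of 31.4% solution: 37,320 / 0.314 = 118,800 g.
(b) Volume: 118,800 g ÷ 1.08 g/mL = 110,000 mL.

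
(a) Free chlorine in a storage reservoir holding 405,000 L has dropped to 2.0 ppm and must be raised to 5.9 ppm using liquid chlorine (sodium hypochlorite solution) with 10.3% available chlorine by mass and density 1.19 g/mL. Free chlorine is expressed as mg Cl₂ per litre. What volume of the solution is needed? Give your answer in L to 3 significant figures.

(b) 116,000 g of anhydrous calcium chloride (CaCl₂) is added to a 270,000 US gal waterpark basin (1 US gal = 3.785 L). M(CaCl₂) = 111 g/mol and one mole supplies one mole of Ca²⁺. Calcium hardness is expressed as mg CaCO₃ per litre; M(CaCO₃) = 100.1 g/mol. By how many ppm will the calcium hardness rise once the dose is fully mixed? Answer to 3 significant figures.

(a) 12.9 L; (b) 102 ppm

(a) Chlorine deficit: 5.9 − 2.0 = 3.9 ppm = 3.9 mg/L as Cl₂.
(a) Cl₂ equivalent needed: 3.9 mg/L × 405,000 L = 1,580,000 mg = 1580 g.
(a) Product at 10.3% available chlorine: 1580 / 0.103 = 15,330 g.
(a) Volume at density 1.19 g/mL: 15,330 g ÷ 1.19 g/mL = 12,890 mL.

(b) Volume: 270,000 US gal × 3.785 L/gal = 1,021,950 L.
(b) Moles of Ca²⁺: 116,000 g ÷ 111 g/mol = 1045 mol.
(b) As CaCO₃: 1045 mol × 100.1 g/mol = 104,600 g.
(b) Rise: 104,600 g / 1,021,950 L × 1000 = 102.4 mg/L.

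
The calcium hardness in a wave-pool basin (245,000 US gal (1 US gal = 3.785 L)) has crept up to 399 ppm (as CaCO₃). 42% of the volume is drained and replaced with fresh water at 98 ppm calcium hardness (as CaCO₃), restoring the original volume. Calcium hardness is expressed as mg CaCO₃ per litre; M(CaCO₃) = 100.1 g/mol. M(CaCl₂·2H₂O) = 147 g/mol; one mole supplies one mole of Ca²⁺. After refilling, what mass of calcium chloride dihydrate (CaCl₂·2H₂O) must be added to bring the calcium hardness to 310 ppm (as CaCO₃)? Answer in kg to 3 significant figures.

51.0 kg

Volume: 245,000 US gal × 3.785 L/gal = 927,325 L.
After draining 42% and refilling: 399 × 0.58 + 98 × 0.42 = 272.58 ppm.
Deficit to target: 310 − 272.58 = 37.42 mg/L.
As CaCO₃: 37.42 mg/L × 927,325 L = 34,700 g; ÷ 100.1 = 346.7 mol Ca²⁺.
Mass: 346.7 × 147 = 50,960 g.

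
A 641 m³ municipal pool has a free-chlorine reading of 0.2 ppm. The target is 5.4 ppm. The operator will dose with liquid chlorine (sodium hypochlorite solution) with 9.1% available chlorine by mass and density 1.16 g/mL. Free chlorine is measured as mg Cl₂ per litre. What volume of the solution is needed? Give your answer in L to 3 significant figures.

31.6 L

Volume: 641 m³ = 641,000 L.
Chlorine deficit: 5.4 − 0.2 = 5.2 ppm = 5.2 mg/L as Cl₂.
Cl₂ equivalent needed: 5.2 mg/L × 641,000 L = 3,333,000 mg = 3333 g.
Product at 9.1% available chlorine: 3333 / 0.091 = 36,630 g.
Volume at density 1.16 g/mL: 36,630 g ÷ 1.16 g/mL = 31,580 mL.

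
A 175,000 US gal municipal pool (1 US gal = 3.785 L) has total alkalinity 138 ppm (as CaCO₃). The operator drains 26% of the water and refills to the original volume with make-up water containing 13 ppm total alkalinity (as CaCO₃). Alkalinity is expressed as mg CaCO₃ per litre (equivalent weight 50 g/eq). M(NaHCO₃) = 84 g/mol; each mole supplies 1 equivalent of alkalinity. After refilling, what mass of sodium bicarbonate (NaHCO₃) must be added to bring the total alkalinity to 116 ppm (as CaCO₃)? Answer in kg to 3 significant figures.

11.7 kg

Volume: 175,000 US gal × 3.785 L/gal = 662,375 L.
After draining 26% and refilling: 138 × 0.74 + 13 × 0.26 = 105.5 ppm.
Deficit to target: 116 − 105.5 = 10.5 mg/L.
As CaCO₃: 10.5 mg/L × 662,375 L = 6955 g; ÷ 50 g/eq ÷ 1 = 139.1 mol NaHCO₃.
Mass: 139.1 × 84 = 11,680 g.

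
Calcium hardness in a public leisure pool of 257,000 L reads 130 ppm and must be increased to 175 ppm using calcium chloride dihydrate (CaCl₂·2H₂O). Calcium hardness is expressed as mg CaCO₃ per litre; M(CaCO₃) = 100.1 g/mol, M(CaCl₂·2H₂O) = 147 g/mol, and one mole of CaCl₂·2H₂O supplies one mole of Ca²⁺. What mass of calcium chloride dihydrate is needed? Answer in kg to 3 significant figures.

Hardness to add: (175 − 130) = 45 mg/L as CaCO₃ × 257,000 L = 11,560 g as CaCO₃.
Moles of Ca²⁺ (1 mol Ca²⁺ ≡ 1 mol CaCO₃): 11,560 / 100.1 g/mol = 115.5 mol.
Mass of CaCl₂·2H₂O: 115.5 × 147 = 16,980 g.

17.0 kg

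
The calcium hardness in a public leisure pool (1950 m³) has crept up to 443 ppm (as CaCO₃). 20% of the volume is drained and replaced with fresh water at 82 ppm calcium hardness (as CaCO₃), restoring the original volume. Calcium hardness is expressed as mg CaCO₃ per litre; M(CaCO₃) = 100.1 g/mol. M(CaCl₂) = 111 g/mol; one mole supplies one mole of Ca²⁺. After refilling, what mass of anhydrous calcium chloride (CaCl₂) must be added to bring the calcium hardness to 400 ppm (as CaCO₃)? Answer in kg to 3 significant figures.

Volume: 1950 m³ = 1,950,000 L.
After draining 20% and refilling: 443 × 0.80 + 82 × 0.20 = 370.8 ppm.
Deficit to target: 400 − 370.8 = 29.2 mg/L.
As CaCO₃: 29.2 mg/L × 1,950,000 L = 56,940 g; ÷ 100.1 = 568.8 mol Ca²⁺.
Mass: 568.8 × 111 = 63,140 g.

63.1 kg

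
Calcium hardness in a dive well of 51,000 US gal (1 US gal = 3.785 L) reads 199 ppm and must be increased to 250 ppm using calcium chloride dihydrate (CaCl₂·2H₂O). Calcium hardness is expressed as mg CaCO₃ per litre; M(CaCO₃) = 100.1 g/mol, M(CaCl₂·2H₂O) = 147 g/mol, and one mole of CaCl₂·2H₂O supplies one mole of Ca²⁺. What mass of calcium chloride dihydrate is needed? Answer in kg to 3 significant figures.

14.5 kg

Volume: 51,000 US gal × 3.785 L/gal = 193,035 L.
Hardness to add: (250 − 199) = 51 mg/L as CaCO₃ × 193,035 L = 9845 g as CaCO₃.
Moles of Ca²⁺ (1 mol Ca²⁺ ≡ 1 mol CaCO₃): 9845 / 100.1 g/mol = 98.35 mol.
Mass of CaCl₂·2H₂O: 98.35 × 147 = 14,460 g.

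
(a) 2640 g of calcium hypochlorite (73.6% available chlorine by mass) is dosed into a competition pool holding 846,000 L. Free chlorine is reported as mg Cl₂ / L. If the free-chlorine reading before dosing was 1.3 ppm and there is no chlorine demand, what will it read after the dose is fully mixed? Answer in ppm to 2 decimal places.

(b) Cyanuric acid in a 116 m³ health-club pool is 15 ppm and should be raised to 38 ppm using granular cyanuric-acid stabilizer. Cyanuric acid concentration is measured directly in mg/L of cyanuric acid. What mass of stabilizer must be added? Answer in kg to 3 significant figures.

(a) Available chlorine delivered: 2640 g × 0.736 = 1943 g as Cl₂.
(a) Concentration rise: 1943 g / 846,000 L = 2.297 mg/L = 2.30 ppm.
(a) Final FC: 1.3 + 2.30 = 3.60 ppm.

(b) Volume: 116 m³ = 116,000 L.
(b) CYA to add: (38 − 15) = 23 mg/L × 116,000 L = 2668 g cyanuric acid.

(a) 3.60 ppm; (b) 2.67 kg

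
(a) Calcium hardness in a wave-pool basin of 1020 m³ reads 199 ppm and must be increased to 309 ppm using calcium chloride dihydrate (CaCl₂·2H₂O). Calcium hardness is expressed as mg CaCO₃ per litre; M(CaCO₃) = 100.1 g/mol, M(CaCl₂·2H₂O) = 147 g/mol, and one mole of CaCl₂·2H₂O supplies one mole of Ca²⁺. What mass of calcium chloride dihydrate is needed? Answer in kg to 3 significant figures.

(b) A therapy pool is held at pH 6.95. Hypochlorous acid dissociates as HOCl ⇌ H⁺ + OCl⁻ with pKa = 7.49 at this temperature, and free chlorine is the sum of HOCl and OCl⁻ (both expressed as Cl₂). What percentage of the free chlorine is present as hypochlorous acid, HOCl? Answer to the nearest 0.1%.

(a) 165 kg; (b) 77.6%

(a) Volume: 1020 m³ = 1,020,000 L.
(a) Hardness to add: (309 − 199) = 110 mg/L as CaCO₃ × 1,020,000 L = 112,200 g as CaCO₃.
(a) Moles of Ca²⁺ (1 mol Ca²⁺ ≡ 1 mol CaCO₃): 112,200 / 100.1 g/mol = 1121 mol.
(a) Mass of CaCl₂·2H₂O: 1121 × 147 = 164,800 g.

(b) [OCl⁻]/[HOCl] = 10^(pH − pKa) = 10^(6.95 − 7.49) = 10^-0.54 = 0.2884.
(b) Fraction as HOCl = 1 / (1 + 0.2884) = 0.7762.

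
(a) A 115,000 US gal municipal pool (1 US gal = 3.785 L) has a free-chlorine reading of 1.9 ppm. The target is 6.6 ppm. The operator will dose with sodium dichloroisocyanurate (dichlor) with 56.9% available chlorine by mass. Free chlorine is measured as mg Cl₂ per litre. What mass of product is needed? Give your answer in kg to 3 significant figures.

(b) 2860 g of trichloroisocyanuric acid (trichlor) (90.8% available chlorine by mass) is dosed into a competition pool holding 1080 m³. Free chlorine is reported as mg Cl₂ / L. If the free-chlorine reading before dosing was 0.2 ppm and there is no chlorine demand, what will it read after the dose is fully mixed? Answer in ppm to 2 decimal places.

(a) Volume: 115,000 US gal × 3.785 L/gal = 435,275 L.
(a) Chlorine deficit: 6.6 − 1.9 = 4.7 ppm = 4.7 mg/L as Cl₂.
(a) Cl₂ equivalent needed: 4.7 mg/L × 435,275 L = 2,046,000 mg = 2046 g.
(a) Product at 56.9% available chlorine: 2046 / 0.569 = 3595 g.

(b) Volume: 1080 m³ = 1,080,000 L.
(b) Available chlorine delivered: 2860 g × 0.908 = 2597 g as Cl₂.
(b) Concentration rise: 2597 g / 1,080,000 L = 2.405 mg/L = 2.40 ppm.
(b) Final FC: 0.2 + 2.40 = 2.60 ppm.

(a) 3.60 kg; (b) 2.60 ppm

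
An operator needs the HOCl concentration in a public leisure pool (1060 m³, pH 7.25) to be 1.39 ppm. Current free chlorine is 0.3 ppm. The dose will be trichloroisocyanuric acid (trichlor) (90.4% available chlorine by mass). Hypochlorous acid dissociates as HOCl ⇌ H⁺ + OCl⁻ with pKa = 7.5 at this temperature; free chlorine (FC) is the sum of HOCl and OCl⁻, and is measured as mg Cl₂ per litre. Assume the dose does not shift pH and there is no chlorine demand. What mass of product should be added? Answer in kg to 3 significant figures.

2.19 kg

Volume: 1060 m³ = 1,060,000 L.
[OCl⁻]/[HOCl] = 10^(pH − pKa) = 10^(7.25 − 7.5) = 0.5623; fraction as HOCl = 1/(1 + 0.5623) = 0.6401.
Free chlorine required for 1.39 ppm HOCl: 1.39 / 0.6401 = 2.172 ppm.
FC to add: 2.172 − 0.3 = 1.872 mg/L as Cl₂.
Cl₂ equivalent: 1.872 mg/L × 1,060,000 L = 1984 g.
Product at 90.4% available Cl: 1984 / 0.904 = 2195 g.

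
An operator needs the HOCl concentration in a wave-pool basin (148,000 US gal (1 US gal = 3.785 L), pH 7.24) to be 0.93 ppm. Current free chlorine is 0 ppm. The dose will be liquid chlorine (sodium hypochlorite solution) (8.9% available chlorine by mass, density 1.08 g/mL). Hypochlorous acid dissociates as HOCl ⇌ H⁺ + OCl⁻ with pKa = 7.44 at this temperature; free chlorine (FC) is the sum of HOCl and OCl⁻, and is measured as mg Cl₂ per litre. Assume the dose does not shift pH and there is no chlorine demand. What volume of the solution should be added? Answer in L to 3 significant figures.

Volume: 148,000 US gal × 3.785 L/gal = 560,180 L.
[OCl⁻]/[HOCl] = 10^(pH − pKa) = 10^(7.24 − 7.44) = 0.631; fraction as HOCl = 1/(1 + 0.631) = 0.6131.
Free chlorine required for 0.93 ppm HOCl: 0.93 / 0.6131 = 1.517 ppm.
FC to add: 1.517 − 0 = 1.517 mg/L as Cl₂.
Cl₂ equivalent: 1.517 mg/L × 560,180 L = 849.7 g.
Product at 8.9% available Cl: 849.7 / 0.089 = 9547 g.
Volume: 9547 g ÷ 1.08 g/mL = 8840 mL.

8.84 L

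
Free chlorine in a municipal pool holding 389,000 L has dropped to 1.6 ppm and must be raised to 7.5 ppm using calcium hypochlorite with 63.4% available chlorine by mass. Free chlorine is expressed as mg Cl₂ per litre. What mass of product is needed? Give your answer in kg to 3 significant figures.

3.62 kg

Chlorine deficit: 7.5 − 1.6 = 5.9 ppm = 5.9 mg/L as Cl₂.
Cl₂ equivalent needed: 5.9 mg/L × 389,000 L = 2,295,000 mg = 2295 g.
Product at 63.4% available chlorine: 2295 / 0.634 = 3620 g.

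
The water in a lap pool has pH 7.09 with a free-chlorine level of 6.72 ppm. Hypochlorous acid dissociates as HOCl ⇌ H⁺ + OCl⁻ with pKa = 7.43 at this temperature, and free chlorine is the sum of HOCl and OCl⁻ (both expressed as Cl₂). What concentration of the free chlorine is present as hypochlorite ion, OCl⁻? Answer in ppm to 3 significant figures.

2.11 ppm

[OCl⁻]/[HOCl] = 10^(pH − pKa) = 10^(7.09 − 7.43) = 10^-0.34 = 0.4571.
Fraction as HOCl = 1 / (1 + 0.4571) = 0.6863.
OCl⁻ = (1 − 0.6863) × 6.72 ppm = 2.108 ppm.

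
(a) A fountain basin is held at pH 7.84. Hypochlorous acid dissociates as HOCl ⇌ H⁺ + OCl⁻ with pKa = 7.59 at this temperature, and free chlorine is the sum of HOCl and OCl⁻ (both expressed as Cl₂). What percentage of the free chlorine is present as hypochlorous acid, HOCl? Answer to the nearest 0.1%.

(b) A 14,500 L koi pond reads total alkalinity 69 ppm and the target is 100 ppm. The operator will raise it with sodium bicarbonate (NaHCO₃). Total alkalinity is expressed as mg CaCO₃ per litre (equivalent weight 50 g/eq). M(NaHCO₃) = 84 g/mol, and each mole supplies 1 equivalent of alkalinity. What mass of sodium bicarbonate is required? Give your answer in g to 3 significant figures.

(a) 36.0%; (b) 755 g

(a) [OCl⁻]/[HOCl] = 10^(pH − pKa) = 10^(7.84 − 7.59) = 10^0.25 = 1.778.
(a) Fraction as HOCl = 1 / (1 + 1.778) = 0.3599.

(b) Alkalinity to add: (100 − 69) = 31 mg/L as CaCO₃ × 14,500 L = 449.5 g as CaCO₃.
(b) Equivalents: 449.5 g ÷ 50 g/eq = 8.99 eq.
(b) NaHCO₃ supplies 1 eq per mole → 8.99 mol.
(b) Mass: 8.99 mol × 84 g/mol = 755.2 g.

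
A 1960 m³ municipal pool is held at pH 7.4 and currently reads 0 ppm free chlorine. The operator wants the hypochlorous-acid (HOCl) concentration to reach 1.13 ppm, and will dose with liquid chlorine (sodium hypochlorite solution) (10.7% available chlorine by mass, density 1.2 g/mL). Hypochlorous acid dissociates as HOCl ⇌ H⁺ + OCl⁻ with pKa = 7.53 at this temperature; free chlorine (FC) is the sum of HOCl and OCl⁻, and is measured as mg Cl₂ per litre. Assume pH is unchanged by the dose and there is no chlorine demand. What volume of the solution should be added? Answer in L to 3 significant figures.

30.0 L

Volume: 1960 m³ = 1,960,000 L.
[OCl⁻]/[HOCl] = 10^(pH − pKa) = 10^(7.4 − 7.53) = 0.7413; fraction as HOCl = 1/(1 + 0.7413) = 0.5743.
Free chlorine required for 1.13 ppm HOCl: 1.13 / 0.5743 = 1.968 ppm.
FC to add: 1.968 − 0 = 1.968 mg/L as Cl₂.
Cl₂ equivalent: 1.968 mg/L × 1,960,000 L = 3857 g.
Product at 10.7% available Cl: 3857 / 0.107 = 36,040 g.
Volume: 36,040 g ÷ 1.2 g/mL = 30,040 mL.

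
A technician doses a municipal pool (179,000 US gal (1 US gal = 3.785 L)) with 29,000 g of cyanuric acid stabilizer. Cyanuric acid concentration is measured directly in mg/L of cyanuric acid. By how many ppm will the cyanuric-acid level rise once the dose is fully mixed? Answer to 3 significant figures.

42.8 ppm

Volume: 179,000 US gal × 3.785 L/gal = 677,515 L.
Rise: 29,000 g / 677,515 L × 1000 = 42.8 mg/L.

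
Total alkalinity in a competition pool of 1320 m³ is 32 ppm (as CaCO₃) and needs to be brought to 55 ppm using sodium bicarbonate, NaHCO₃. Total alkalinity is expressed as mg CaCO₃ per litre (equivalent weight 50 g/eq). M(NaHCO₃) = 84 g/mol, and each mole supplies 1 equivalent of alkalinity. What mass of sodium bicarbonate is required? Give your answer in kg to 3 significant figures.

Volume: 1320 m³ = 1,320,000 L.
Alkalinity to add: (55 − 32) = 23 mg/L as CaCO₃ × 1,320,000 L = 30,360 g as CaCO₃.
Equivalents: 30,360 g ÷ 50 g/eq = 607.2 eq.
NaHCO₃ supplies 1 eq per mole → 607.2 mol.
Mass: 607.2 mol × 84 g/mol = 51,000 g.

51.0 kg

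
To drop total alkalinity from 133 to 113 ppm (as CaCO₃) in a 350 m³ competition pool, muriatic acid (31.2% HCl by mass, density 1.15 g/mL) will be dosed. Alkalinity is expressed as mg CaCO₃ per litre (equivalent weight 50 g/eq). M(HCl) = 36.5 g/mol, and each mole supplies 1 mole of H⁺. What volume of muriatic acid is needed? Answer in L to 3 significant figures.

14.2 L

Volume: 350 m³ = 350,000 L.
Alkalinity to neutralize: (133 − 113) = 20 mg/L as CaCO₃ × 350,000 L = 7000 g as CaCO₃.
Equivalents of H⁺ required: 7000 ÷ 50 g/eq = 140 eq = 140 mol HCl.
Mass of HCl: 140 × 36.5 = 5110 g.
Mass of 31.2% solution: 5110 / 0.312 = 16,380 g.
Volume: 16,380 g ÷ 1.15 g/mL = 14,240 mL.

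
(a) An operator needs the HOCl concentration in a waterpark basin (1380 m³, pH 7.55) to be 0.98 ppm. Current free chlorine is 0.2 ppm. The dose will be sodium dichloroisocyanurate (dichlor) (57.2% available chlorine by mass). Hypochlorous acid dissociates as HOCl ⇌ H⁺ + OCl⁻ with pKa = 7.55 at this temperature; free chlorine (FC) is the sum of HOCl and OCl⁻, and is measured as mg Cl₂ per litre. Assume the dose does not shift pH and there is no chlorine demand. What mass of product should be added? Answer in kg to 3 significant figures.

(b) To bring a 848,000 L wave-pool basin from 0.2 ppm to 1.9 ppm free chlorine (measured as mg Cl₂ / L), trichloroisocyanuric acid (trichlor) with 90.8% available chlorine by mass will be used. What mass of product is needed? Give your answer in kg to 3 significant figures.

(a) 4.25 kg; (b) 1.59 kg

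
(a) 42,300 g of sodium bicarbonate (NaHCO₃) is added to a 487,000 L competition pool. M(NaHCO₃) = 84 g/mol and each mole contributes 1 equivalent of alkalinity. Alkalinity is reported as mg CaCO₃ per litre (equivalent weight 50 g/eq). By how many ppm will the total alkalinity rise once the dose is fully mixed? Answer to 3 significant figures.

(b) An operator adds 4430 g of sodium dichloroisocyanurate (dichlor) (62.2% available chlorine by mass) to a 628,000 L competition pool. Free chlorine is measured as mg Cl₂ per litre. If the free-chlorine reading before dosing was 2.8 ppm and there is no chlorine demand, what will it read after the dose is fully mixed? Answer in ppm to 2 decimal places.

(a) Moles of NaHCO₃: 42,300 g ÷ 84 g/mol = 503.6 mol → 503.6 eq of alkalinity.
(a) As CaCO₃: 503.6 eq × 50 g/eq = 25,180 g.
(a) Rise: 25,180 g / 487,000 L × 1000 = 51.7 mg/L.

(b) Available chlorine delivered: 4430 g × 0.622 = 2755 g as Cl₂.
(b) Concentration rise: 2755 g / 628,000 L = 4.388 mg/L = 4.39 ppm.
(b) Final FC: 2.8 + 4.39 = 7.19 ppm.

(a) 51.7 ppm; (b) 7.19 ppm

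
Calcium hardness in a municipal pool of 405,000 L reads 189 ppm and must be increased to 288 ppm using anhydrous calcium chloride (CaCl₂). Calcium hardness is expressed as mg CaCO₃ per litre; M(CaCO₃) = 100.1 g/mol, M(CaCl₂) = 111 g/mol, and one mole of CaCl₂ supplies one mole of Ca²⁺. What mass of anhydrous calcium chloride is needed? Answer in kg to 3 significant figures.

44.5 kg

Hardness to add: (288 − 189) = 99 mg/L as CaCO₃ × 405,000 L = 40,100 g as CaCO₃.
Moles of Ca²⁺ (1 mol Ca²⁺ ≡ 1 mol CaCO₃): 40,100 / 100.1 g/mol = 400.5 mol.
Mass of CaCl₂: 400.5 × 111 = 44,460 g.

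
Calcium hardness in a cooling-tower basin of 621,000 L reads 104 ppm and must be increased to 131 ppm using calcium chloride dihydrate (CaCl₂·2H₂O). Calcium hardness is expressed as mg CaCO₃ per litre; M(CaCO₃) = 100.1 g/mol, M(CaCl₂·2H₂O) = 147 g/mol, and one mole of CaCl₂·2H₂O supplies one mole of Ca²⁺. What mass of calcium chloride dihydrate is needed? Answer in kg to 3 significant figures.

Hardness to add: (131 − 104) = 27 mg/L as CaCO₃ × 621,000 L = 16,770 g as CaCO₃.
Moles of Ca²⁺ (1 mol Ca²⁺ ≡ 1 mol CaCO₃): 16,770 / 100.1 g/mol = 167.5 mol.
Mass of CaCl₂·2H₂O: 167.5 × 147 = 24,620 g.

24.6 kg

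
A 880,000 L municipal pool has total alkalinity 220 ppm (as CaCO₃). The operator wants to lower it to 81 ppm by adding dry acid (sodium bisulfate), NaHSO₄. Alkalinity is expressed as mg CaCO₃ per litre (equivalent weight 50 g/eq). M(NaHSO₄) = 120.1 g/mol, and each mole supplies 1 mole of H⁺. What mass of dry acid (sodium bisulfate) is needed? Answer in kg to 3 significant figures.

294 kg

Alkalinity to neutralize: (220 − 81) = 139 mg/L as CaCO₃ × 880,000 L = 122,300 g as CaCO₃.
Equivalents of H⁺ required: 122,300 ÷ 50 g/eq = 2446 eq = 2446 mol NaHSO₄.
Mass of NaHSO₄: 2446 × 120.1 = 293,800 g.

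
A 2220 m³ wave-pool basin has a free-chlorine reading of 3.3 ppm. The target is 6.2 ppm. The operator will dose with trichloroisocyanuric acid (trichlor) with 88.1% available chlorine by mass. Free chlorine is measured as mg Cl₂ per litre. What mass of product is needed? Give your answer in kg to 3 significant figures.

Volume: 2220 m³ = 2,220,000 L.
Chlorine deficit: 6.2 − 3.3 = 2.9 ppm = 2.9 mg/L as Cl₂.
Cl₂ equivalent needed: 2.9 mg/L × 2,220,000 L = 6,438,000 mg = 6438 g.
Product at 88.1% available chlorine: 6438 / 0.881 = 7308 g.

7.31 kg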